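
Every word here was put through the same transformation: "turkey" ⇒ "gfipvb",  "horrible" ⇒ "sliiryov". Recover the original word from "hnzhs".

Each pair mirrors across the alphabet (t↔g, u↔f, r↔i): positions sum to 25. Letters are reflected about the middle of the alphabet (position → 25−position): Atbash.
Reversing it on hnzhs: h↔s, n↔m, z↔a, h↔s, s↔h.

smash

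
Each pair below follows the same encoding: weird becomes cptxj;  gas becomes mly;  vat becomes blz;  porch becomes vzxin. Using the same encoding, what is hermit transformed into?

The shift depends on letter class: consonant w→c is +6, but vowel e→p is +11. Vowels shift forward by 11 and consonants shift forward by 6.
Applying it to hermit: h(cons)+6=n, e(vowel)+11=p, r(cons)+6=x, m(cons)+6=s, i(vowel)+11=t, t(cons)+6=z.

npxstz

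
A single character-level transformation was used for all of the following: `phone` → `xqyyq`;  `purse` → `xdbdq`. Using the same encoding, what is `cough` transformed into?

kxert

In phone: p→x is +8, h→q is +9, o→y is +10, n→y is +11 — the shift increases by 1 each position. Each letter shifts forward by (position + 8), i.e. 8, 9, 10, … — the shift grows by one for each successive letter.
Applying it to cough: c+8=k, o+9=x, u+10=e, g+11=r, h+12=t.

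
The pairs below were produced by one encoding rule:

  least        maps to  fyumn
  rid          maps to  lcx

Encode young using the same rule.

It's a constant shift of +20 (ROT20).
For young: y+20=s, o+20=i, u+20=o, n+20=h, g+20=a.

sioha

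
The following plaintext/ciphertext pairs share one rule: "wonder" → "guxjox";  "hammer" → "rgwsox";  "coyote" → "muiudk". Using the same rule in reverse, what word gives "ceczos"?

system

Shifts by position in wonder: pos 0: w→g (+10), pos 1: o→u (+6), pos 2: n→x (+10), pos 3: d→j (+6) — repeating every 2. The shifts repeat in a cycle of length 2: positions 0,1,… shift by +10, +6, then the pattern repeats.
Reversing it on ceczos: c−10=s, e−6=y, c−10=s, z−6=t, o−10=e, s−6=m.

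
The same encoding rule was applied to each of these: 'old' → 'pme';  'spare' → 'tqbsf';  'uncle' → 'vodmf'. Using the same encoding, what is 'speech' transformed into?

tqffdi

Each letter is shifted forward by 1 in the alphabet (a Caesar shift of +1).
Applying it to speech: s+1=t, p+1=q, e+1=f, e+1=f, c+1=d, h+1=i.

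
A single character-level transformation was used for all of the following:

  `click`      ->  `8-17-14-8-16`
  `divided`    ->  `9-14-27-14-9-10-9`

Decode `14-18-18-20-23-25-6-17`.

Each letter is replaced by its alphabet position (a=1..z=26) + 5.
Undoing it on 14-18-18-20-23-25-6-17: 14→(14−5)÷1=9=i, 18→(18−5)÷1=13=m, 18→(18−5)÷1=13=m, 20→(20−5)÷1=15=o, 23→(23−5)÷1=18=r, 25→(25−5)÷1=20=t, 6→(6−5)÷1=1=a, 17→(17−5)÷1=12=l.

immortal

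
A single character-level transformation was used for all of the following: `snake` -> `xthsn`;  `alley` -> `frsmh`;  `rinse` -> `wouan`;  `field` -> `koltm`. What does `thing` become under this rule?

In snake: s→x is +5, n→t is +6, a→h is +7, k→s is +8 — the shift increases by 1 each position. Each letter shifts forward by (position + 5), i.e. 5, 6, 7, … — the shift grows by one for each successive letter.
Applying it to thing: t+5=y, h+6=n, i+7=p, n+8=v, g+9=p.

ynpvp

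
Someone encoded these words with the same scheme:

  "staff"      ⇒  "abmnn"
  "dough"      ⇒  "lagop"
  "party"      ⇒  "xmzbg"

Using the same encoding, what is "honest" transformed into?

pavqab

Two shifts are in play — +12 for a/e/i/o/u, +8 for every other letter.
On honest: h(cons)+8=p, o(vowel)+12=a, n(cons)+8=v, e(vowel)+12=q, s(cons)+8=a, t(cons)+8=b.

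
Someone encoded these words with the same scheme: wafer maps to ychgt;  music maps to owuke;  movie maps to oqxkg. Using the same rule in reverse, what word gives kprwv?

Compare letters: w→y is +2, a→c is +2, f→h is +2 — a constant shift. Each letter is shifted forward by 2 in the alphabet (a Caesar shift of +2).
Undoing it on kprwv: k−2=i, p−2=n, r−2=p, w−2=u, v−2=t.

input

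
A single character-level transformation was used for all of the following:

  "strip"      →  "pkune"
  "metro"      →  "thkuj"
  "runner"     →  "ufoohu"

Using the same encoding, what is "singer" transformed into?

pnoxhu

This is an affine cipher: with a=0,…,z=25, each position x becomes (21x+1) mod 26.
On singer: s(18)→21·18+1≡15=p; i(8)→21·8+1≡13=n; n(13)→21·13+1≡14=o; g(6)→21·6+1≡23=x; e(4)→21·4+1≡7=h; r(17)→21·17+1≡20=u (all mod 26).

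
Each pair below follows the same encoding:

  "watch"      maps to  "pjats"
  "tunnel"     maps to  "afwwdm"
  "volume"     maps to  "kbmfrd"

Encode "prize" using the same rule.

w(22)→p(15) and a(0)→j(9) fit y≡5x+9 (mod 26); the inverse of 5 mod 26 is 21. This is an affine cipher: with a=0,…,z=25, each position x becomes (5x+9) mod 26.
On prize: p(15)→5·15+9≡6=g; r(17)→5·17+9≡16=q; i(8)→5·8+9≡23=x; z(25)→5·25+9≡4=e; e(4)→5·4+9≡3=d (all mod 26).

gqxed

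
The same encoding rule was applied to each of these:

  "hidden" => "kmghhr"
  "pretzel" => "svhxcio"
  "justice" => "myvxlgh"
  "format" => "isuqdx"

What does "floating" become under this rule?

Shifts by position in hidden: pos 0: h→k (+3), pos 1: i→m (+4), pos 2: d→g (+3), pos 3: d→h (+4) — repeating every 2. It's a Vigenère-style cipher with numeric key [3,4]: position i shifts by key[i mod 2].
Applying it to floating: f+3=i, l+4=p, o+3=r, a+4=e, t+3=w, i+4=m, n+3=q, g+4=k.

iprewmqk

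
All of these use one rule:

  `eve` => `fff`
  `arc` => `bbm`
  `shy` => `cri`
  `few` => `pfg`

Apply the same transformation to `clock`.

mvpmu

Two shifts are in play — +1 for a/e/i/o/u, +10 for every other letter.
Applying it to clock: c(cons)+10=m, l(cons)+10=v, o(vowel)+1=p, c(cons)+10=m, k(cons)+10=u.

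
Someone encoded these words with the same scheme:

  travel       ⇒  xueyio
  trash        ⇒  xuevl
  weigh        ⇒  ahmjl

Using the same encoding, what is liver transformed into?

A repeating key of period 2 is used — shifts +4, +3 over and over.
For liver: l+4=p, i+3=l, v+4=z, e+3=h, r+4=v.

plzhv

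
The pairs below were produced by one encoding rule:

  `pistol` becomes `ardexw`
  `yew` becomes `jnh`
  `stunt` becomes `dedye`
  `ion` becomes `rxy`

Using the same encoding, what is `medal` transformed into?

The shift depends on letter class: consonant p→a is +11, but vowel i→r is +9. The rule splits by letter class: vowels +9, consonants +11.
For medal: m(cons)+11=x, e(vowel)+9=n, d(cons)+11=o, a(vowel)+9=j, l(cons)+11=w.

xnojw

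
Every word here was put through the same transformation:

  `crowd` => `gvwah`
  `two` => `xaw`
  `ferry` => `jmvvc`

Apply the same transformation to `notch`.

rwxgl

The shift depends on letter class: consonant c→g is +4, but vowel o→w is +8. Vowels shift forward by 8 and consonants shift forward by 4.
On notch: n(cons)+4=r, o(vowel)+8=w, t(cons)+4=x, c(cons)+4=g, h(cons)+4=l.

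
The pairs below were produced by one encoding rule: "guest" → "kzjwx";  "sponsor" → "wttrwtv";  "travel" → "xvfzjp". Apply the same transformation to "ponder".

ttrhjv

The shift depends on letter class: consonant g→k is +4, but vowel u→z is +5. Two shifts are in play — +5 for a/e/i/o/u, +4 for every other letter.
Applying it to ponder: p(cons)+4=t, o(vowel)+5=t, n(cons)+4=r, d(cons)+4=h, e(vowel)+5=j, r(cons)+4=v.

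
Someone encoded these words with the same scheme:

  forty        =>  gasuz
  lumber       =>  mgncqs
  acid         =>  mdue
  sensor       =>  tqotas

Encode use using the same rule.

Two shifts are in play — +12 for a/e/i/o/u, +1 for every other letter.
For use: u(vowel)+12=g, s(cons)+1=t, e(vowel)+12=q.

gtq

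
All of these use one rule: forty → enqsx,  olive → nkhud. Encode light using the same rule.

It's a constant shift of +25 (ROT25).
Applying it to light: l+25=k, i+25=h, g+25=f, h+25=g, t+25=s.

khfgs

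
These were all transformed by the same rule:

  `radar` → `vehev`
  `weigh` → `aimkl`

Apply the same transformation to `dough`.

Compare letters: r→v is +4, a→e is +4, d→h is +4 — a constant shift. Each letter is shifted forward by 4 in the alphabet (a Caesar shift of +4).
Applying it to dough: d+4=h, o+4=s, u+4=y, g+4=k, h+4=l.

hsykl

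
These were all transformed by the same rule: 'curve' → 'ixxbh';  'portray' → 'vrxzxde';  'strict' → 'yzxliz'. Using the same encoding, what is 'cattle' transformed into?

idzzrh

The shift depends on letter class: consonant c→i is +6, but vowel u→x is +3. Two shifts are in play — +3 for a/e/i/o/u, +6 for every other letter.
For cattle: c(cons)+6=i, a(vowel)+3=d, t(cons)+6=z, t(cons)+6=z, l(cons)+6=r, e(vowel)+3=h.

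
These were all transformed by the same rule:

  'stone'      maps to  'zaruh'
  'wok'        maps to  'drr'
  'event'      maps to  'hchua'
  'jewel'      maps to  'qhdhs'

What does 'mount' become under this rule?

trxua

The shift depends on letter class: consonant s→z is +7, but vowel o→r is +3. Vowels shift forward by 3 and consonants shift forward by 7.
For mount: m(cons)+7=t, o(vowel)+3=r, u(vowel)+3=x, n(cons)+7=u, t(cons)+7=a.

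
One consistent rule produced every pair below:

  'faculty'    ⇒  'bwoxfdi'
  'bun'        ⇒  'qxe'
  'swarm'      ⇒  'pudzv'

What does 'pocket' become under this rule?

whnfrs

The output letters match the input read backwards, each shifted +3: faculty reversed is ytlucaf. The word is reversed, then every letter is shifted forward by 3.
For pocket: reverse → tekcop; then shift: t+3=w, e+3=h, k+3=n, c+3=f, o+3=r, p+3=s.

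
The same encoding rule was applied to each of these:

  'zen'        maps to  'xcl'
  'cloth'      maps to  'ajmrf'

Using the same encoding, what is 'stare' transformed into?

qrypc

Every letter moves 24 places later in the alphabet, wrapping around z→a.
For stare: s+24=q, t+24=r, a+24=y, r+24=p, e+24=c.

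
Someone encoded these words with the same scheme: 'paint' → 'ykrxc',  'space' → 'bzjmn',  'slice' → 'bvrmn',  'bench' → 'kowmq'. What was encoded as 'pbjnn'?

grade

Shifts by position in paint: pos 0: p→y (+9), pos 1: a→k (+10), pos 2: i→r (+9), pos 3: n→x (+10) — repeating every 2. It's a Vigenère-style cipher with numeric key [9,10]: position i shifts by key[i mod 2].
Undoing it on pbjnn: p−9=g, b−10=r, j−9=a, n−10=d, n−9=e.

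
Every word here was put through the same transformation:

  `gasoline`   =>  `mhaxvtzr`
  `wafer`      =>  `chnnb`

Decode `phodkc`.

jaguar

In gasoline: g→m is +6, a→h is +7, s→a is +8, o→x is +9 — the shift increases by 1 each position. Letter i (0-indexed) is shifted by i+6, so successive shifts are 6, 7, 8, ….
Undoing it on phodkc: p−6=j, h−7=a, o−8=g, d−9=u, k−10=a, c−11=r.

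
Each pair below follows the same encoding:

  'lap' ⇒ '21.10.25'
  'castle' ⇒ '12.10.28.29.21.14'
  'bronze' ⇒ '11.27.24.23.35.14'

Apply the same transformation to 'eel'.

14.14.21

Letters become their 1-based position plus 9 (so a→10, b→11, …).
Applying it to eel: e=5→14, e=5→14, l=12→21.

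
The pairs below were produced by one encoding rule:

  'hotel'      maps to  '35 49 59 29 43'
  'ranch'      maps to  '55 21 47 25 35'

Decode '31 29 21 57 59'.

h(#8)→35 and o(#15)→49: differences scale by 2, so n = 2·pos + 19. With a=1..z=26, the number is 2·pos + 19.
Decoding 31 29 21 57 59: 31→(31−19)÷2=6=f, 29→(29−19)÷2=5=e, 21→(21−19)÷2=1=a, 57→(57−19)÷2=19=s, 59→(59−19)÷2=20=t.

feast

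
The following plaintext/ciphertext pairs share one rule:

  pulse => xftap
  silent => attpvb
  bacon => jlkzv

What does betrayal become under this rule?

The shift depends on letter class: consonant p→x is +8, but vowel u→f is +11. The rule splits by letter class: vowels +11, consonants +8.
For betrayal: b(cons)+8=j, e(vowel)+11=p, t(cons)+8=b, r(cons)+8=z, a(vowel)+11=l, y(cons)+8=g, a(vowel)+11=l, l(cons)+8=t.

jpbzlglt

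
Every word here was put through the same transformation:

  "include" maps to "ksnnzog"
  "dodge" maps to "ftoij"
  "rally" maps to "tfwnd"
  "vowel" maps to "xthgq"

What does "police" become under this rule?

Shifts by position in include: pos 0: i→k (+2), pos 1: n→s (+5), pos 2: c→n (+11), pos 3: l→n (+2), pos 4: u→z (+5), pos 5: d→o (+11) — repeating every 3. A repeating key of period 3 is used — shifts +2, +5, +11 over and over.
Applying it to police: p+2=r, o+5=t, l+11=w, i+2=k, c+5=h, e+11=p.

rtwkhp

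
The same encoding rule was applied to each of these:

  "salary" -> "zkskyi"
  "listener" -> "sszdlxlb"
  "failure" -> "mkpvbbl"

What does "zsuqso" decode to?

Shifts by position in salary: pos 0: s→z (+7), pos 1: a→k (+10), pos 2: l→s (+7), pos 3: a→k (+10) — repeating every 2. The shifts repeat in a cycle of length 2: positions 0,1,… shift by +7, +10, then the pattern repeats.
Reversing it on zsuqso: z−7=s, s−10=i, u−7=n, q−10=g, s−7=l, o−10=e.

single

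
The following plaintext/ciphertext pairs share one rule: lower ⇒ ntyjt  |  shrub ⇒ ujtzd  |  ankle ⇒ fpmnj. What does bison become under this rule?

The shift depends on letter class: consonant l→n is +2, but vowel o→t is +5. Two shifts are in play — +5 for a/e/i/o/u, +2 for every other letter.
For bison: b(cons)+2=d, i(vowel)+5=n, s(cons)+2=u, o(vowel)+5=t, n(cons)+2=p.

dnutp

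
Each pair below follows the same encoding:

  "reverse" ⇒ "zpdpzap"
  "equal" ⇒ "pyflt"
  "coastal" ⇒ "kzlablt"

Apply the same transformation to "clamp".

Vowels shift forward by 11 and consonants shift forward by 8.
Applying it to clamp: c(cons)+8=k, l(cons)+8=t, a(vowel)+11=l, m(cons)+8=u, p(cons)+8=x.

ktlux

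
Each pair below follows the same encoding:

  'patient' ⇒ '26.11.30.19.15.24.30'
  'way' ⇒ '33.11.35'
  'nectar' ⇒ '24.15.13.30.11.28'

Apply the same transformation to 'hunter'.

18.31.24.30.15.28

Letters become their 1-based position plus 10 (so a→11, b→12, …).
On hunter: h=8→18, u=21→31, n=14→24, t=20→30, e=5→15, r=18→28.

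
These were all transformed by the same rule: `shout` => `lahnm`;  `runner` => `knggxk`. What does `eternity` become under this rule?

Compare letters: s→l is +19, h→a is +19, o→h is +19 — a constant shift. It's a constant shift of +19 (ROT19).
On eternity: e+19=x, t+19=m, e+19=x, r+19=k, n+19=g, i+19=b, t+19=m, y+19=r.

xmxkgbmr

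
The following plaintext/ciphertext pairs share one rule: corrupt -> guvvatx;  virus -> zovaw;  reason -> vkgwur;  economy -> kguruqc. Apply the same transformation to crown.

Vowels shift forward by 6 and consonants shift forward by 4.
On crown: c(cons)+4=g, r(cons)+4=v, o(vowel)+6=u, w(cons)+4=a, n(cons)+4=r.

gvuar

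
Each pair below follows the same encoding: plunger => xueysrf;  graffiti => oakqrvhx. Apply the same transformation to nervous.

vnbgahg

In plunger: p→x is +8, l→u is +9, u→e is +10, n→y is +11 — the shift increases by 1 each position. Each letter shifts forward by (position + 8), i.e. 8, 9, 10, … — the shift grows by one for each successive letter.
For nervous: n+8=v, e+9=n, r+10=b, v+11=g, o+12=a, u+13=h, s+14=g.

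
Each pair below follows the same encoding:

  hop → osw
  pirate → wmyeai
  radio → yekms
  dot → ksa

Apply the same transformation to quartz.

xyeyag

The shift depends on letter class: consonant h→o is +7, but vowel o→s is +4. The rule splits by letter class: vowels +4, consonants +7.
Applying it to quartz: q(cons)+7=x, u(vowel)+4=y, a(vowel)+4=e, r(cons)+7=y, t(cons)+7=a, z(cons)+7=g.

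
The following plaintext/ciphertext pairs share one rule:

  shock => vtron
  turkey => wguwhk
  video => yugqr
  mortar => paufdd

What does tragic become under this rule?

Shifts by position in shock: pos 0: s→v (+3), pos 1: h→t (+12), pos 2: o→r (+3), pos 3: c→o (+12) — repeating every 2. The shifts repeat in a cycle of length 2: positions 0,1,… shift by +3, +12, then the pattern repeats.
On tragic: t+3=w, r+12=d, a+3=d, g+12=s, i+3=l, c+12=o.

wddslo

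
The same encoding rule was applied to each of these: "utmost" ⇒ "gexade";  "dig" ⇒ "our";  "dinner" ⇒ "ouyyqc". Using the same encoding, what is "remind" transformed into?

The shift depends on letter class: consonant t→e is +11, but vowel u→g is +12. The rule splits by letter class: vowels +12, consonants +11.
Applying it to remind: r(cons)+11=c, e(vowel)+12=q, m(cons)+11=x, i(vowel)+12=u, n(cons)+11=y, d(cons)+11=o.

cqxuyo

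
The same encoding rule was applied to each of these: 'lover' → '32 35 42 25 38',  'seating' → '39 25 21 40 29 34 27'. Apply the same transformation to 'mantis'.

33 21 34 40 29 39

l is letter #12 and maps to 32: an offset of 20. Each letter is replaced by its alphabet position (a=1..z=26) + 20.
On mantis: m=13→33, a=1→21, n=14→34, t=20→40, i=9→29, s=19→39.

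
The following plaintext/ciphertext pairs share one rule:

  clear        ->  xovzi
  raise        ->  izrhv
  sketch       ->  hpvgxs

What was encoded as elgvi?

voter

Each letter is replaced by its mirror in the alphabet: a↔z, b↔y, c↔x, and so on (the Atbash cipher).
Reversing it on elgvi: e↔v, l↔o, g↔t, v↔e, i↔r.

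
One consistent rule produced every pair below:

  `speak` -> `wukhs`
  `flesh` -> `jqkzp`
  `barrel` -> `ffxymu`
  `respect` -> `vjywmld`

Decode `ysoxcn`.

Letter i (0-indexed) is shifted by i+4, so successive shifts are 4, 5, 6, ….
Decoding ysoxcn: y−4=u, s−5=n, o−6=i, x−7=q, c−8=u, n−9=e.

unique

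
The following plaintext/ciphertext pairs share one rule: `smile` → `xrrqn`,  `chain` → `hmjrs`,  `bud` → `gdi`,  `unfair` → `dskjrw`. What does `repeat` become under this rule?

The shift depends on letter class: consonant s→x is +5, but vowel i→r is +9. The rule splits by letter class: vowels +9, consonants +5.
For repeat: r(cons)+5=w, e(vowel)+9=n, p(cons)+5=u, e(vowel)+9=n, a(vowel)+9=j, t(cons)+5=y.

wnunjy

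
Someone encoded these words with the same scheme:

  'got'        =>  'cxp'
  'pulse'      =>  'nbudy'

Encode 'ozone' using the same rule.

The output letters match the input read backwards, each shifted +9: got reversed is tog. The word is reversed, then every letter is shifted forward by 9.
On ozone: reverse → enozo; then shift: e+9=n, n+9=w, o+9=x, z+9=i, o+9=x.

nwxix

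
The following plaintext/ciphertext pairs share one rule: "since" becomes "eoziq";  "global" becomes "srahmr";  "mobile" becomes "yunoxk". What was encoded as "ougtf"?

count

Shifts by position in since: pos 0: s→e (+12), pos 1: i→o (+6), pos 2: n→z (+12), pos 3: c→i (+6) — repeating every 2. The shifts repeat in a cycle of length 2: positions 0,1,… shift by +12, +6, then the pattern repeats.
Decoding ougtf: o−12=c, u−6=o, g−12=u, t−6=n, f−12=t.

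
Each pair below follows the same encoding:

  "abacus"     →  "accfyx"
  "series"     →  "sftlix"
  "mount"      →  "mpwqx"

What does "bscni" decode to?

Letter i (0-indexed) is shifted by i+0, so successive shifts are 0, 1, 2, ….
Decoding bscni: b−0=b, s−1=r, c−2=a, n−3=k, i−4=e.

brake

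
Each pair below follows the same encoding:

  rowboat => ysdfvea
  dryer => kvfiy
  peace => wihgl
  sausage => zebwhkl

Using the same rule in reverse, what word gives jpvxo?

cloth

Shifts by position in rowboat: pos 0: r→y (+7), pos 1: o→s (+4), pos 2: w→d (+7), pos 3: b→f (+4) — repeating every 2. It's a Vigenère-style cipher with numeric key [7,4]: position i shifts by key[i mod 2].
Decoding jpvxo: j−7=c, p−4=l, v−7=o, x−4=t, o−7=h.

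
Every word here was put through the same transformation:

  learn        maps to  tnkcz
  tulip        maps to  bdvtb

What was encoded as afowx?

swell

In learn: l→t is +8, e→n is +9, a→k is +10, r→c is +11 — the shift increases by 1 each position. Each letter shifts forward by (position + 8), i.e. 8, 9, 10, … — the shift grows by one for each successive letter.
Undoing it on afowx: a−8=s, f−9=w, o−10=e, w−11=l, x−12=l.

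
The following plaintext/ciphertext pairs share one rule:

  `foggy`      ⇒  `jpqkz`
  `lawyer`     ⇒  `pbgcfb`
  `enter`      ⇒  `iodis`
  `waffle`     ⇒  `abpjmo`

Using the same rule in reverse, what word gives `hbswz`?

Shifts by position in foggy: pos 0: f→j (+4), pos 1: o→p (+1), pos 2: g→q (+10), pos 3: g→k (+4), pos 4: y→z (+1) — repeating every 3. A repeating key of period 3 is used — shifts +4, +1, +10 over and over.
Reversing it on hbswz: h−4=d, b−1=a, s−10=i, w−4=s, z−1=y.

daisy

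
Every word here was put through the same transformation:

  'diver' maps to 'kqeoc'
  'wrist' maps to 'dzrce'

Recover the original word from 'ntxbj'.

In diver: d→k is +7, i→q is +8, v→e is +9, e→o is +10 — the shift increases by 1 each position. Letter i (0-indexed) is shifted by i+7, so successive shifts are 7, 8, 9, ….
Undoing it on ntxbj: n−7=g, t−8=l, x−9=o, b−10=r, j−11=y.

glory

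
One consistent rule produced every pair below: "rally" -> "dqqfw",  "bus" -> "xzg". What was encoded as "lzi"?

The output letters match the input read backwards, each shifted +5: rally reversed is yllar. The word is reversed, then every letter is shifted forward by 5.
Undoing it on lzi: shift back: l−5=g, z−5=u, i−5=d → gud; then reverse → dug.

dug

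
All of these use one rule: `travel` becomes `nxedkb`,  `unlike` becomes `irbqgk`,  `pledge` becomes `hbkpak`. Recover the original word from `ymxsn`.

worst

t(19)→n(13) and r(17)→x(23) fit y≡21x+4 (mod 26); the inverse of 21 mod 26 is 5. Treating letters as 0–25, the rule is x ↦ 21x + 4 (mod 26).
Undoing it on ymxsn: y(24)→5·(24−4)≡22=w; m(12)→5·(12−4)≡14=o; x(23)→5·(23−4)≡17=r; s(18)→5·(18−4)≡18=s; n(13)→5·(13−4)≡19=t (all mod 26).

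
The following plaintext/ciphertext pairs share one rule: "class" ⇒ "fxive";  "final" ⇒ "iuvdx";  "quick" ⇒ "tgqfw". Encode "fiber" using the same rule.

Shifts by position in class: pos 0: c→f (+3), pos 1: l→x (+12), pos 2: a→i (+8), pos 3: s→v (+3), pos 4: s→e (+12) — repeating every 3. A repeating key of period 3 is used — shifts +3, +12, +8 over and over.
For fiber: f+3=i, i+12=u, b+8=j, e+3=h, r+12=d.

iujhd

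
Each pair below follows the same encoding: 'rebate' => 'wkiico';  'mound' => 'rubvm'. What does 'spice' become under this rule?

In rebate: r→w is +5, e→k is +6, b→i is +7, a→i is +8 — the shift increases by 1 each position. Letter i (0-indexed) is shifted by i+5, so successive shifts are 5, 6, 7, ….
Applying it to spice: s+5=x, p+6=v, i+7=p, c+8=k, e+9=n.

xvpkn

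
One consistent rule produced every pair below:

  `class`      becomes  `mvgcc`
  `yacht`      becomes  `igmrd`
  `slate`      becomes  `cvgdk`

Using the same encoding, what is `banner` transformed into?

The rule splits by letter class: vowels +6, consonants +10.
Applying it to banner: b(cons)+10=l, a(vowel)+6=g, n(cons)+10=x, n(cons)+10=x, e(vowel)+6=k, r(cons)+10=b.

lgxxkb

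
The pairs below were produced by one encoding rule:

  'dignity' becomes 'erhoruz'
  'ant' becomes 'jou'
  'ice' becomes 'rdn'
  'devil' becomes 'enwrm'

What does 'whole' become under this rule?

The shift depends on letter class: consonant d→e is +1, but vowel i→r is +9. Two shifts are in play — +9 for a/e/i/o/u, +1 for every other letter.
Applying it to whole: w(cons)+1=x, h(cons)+1=i, o(vowel)+9=x, l(cons)+1=m, e(vowel)+9=n.

xixmn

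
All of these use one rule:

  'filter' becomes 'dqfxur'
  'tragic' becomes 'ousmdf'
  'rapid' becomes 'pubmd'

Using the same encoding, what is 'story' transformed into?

kdafe

The output letters match the input read backwards, each shifted +12: filter reversed is retlif. Read the word backwards and shift each letter +12.
For story: reverse → yrots; then shift: y+12=k, r+12=d, o+12=a, t+12=f, s+12=e.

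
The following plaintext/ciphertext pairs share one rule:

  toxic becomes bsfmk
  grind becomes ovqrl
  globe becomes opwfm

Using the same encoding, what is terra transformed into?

bizvi

It's a Vigenère-style cipher with numeric key [8,4]: position i shifts by key[i mod 2].
Applying it to terra: t+8=b, e+4=i, r+8=z, r+4=v, a+8=i.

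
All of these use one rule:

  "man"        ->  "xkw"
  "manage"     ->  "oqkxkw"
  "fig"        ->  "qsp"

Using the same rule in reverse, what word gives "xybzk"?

apron

The output letters match the input read backwards, each shifted +10: man reversed is nam. Two steps: reverse the string, then apply a Caesar shift of +10.
Undoing it on xybzk: shift back: x−10=n, y−10=o, b−10=r, z−10=p, k−10=a → norpa; then reverse → apron.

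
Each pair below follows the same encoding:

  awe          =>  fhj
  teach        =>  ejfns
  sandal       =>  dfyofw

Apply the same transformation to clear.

The shift depends on letter class: consonant w→h is +11, but vowel a→f is +5. Vowels shift forward by 5 and consonants shift forward by 11.
For clear: c(cons)+11=n, l(cons)+11=w, e(vowel)+5=j, a(vowel)+5=f, r(cons)+11=c.

nwjfc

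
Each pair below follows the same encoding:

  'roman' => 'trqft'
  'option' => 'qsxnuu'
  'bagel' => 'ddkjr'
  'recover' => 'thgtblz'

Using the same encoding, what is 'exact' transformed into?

gaehz

In roman: r→t is +2, o→r is +3, m→q is +4, a→f is +5 — the shift increases by 1 each position. Each letter shifts forward by (position + 2), i.e. 2, 3, 4, … — the shift grows by one for each successive letter.
Applying it to exact: e+2=g, x+3=a, a+4=e, c+5=h, t+6=z.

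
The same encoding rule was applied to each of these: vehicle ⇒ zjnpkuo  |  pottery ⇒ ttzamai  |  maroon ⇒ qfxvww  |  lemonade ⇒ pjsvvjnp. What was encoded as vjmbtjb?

regular

In vehicle: v→z is +4, e→j is +5, h→n is +6, i→p is +7 — the shift increases by 1 each position. Each letter shifts forward by (position + 4), i.e. 4, 5, 6, … — the shift grows by one for each successive letter.
Reversing it on vjmbtjb: v−4=r, j−5=e, m−6=g, b−7=u, t−8=l, j−9=a, b−10=r.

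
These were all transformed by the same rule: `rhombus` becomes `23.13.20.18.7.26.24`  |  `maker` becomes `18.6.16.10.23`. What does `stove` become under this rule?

r is letter #18 and maps to 23: an offset of 5. Letters become their 1-based position plus 5 (so a→6, b→7, …).
On stove: s=19→24, t=20→25, o=15→20, v=22→27, e=5→10.

24.25.20.27.10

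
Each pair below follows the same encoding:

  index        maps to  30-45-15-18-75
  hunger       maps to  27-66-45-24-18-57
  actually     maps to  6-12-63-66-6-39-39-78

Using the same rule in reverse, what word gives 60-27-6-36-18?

shake

i(#9)→30 and n(#14)→45: differences scale by 3, so n = 3·pos + 3. The formula is n = 3×(alphabet index, a=1) + 3.
Undoing it on 60-27-6-36-18: 60→(60−3)÷3=19=s, 27→(27−3)÷3=8=h, 6→(6−3)÷3=1=a, 36→(36−3)÷3=11=k, 18→(18−3)÷3=5=e.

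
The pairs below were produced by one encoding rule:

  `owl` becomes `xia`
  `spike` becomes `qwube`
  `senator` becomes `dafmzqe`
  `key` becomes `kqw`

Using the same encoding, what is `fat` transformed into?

fmr

The output letters match the input read backwards, each shifted +12: owl reversed is lwo. Read the word backwards and shift each letter +12.
For fat: reverse → taf; then shift: t+12=f, a+12=m, f+12=r.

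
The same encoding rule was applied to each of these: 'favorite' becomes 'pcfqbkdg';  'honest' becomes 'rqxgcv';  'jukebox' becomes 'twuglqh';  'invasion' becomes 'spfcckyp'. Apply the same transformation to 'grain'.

qtkkx

Shifts by position in favorite: pos 0: f→p (+10), pos 1: a→c (+2), pos 2: v→f (+10), pos 3: o→q (+2) — repeating every 2. The shifts repeat in a cycle of length 2: positions 0,1,… shift by +10, +2, then the pattern repeats.
Applying it to grain: g+10=q, r+2=t, a+10=k, i+2=k, n+10=x.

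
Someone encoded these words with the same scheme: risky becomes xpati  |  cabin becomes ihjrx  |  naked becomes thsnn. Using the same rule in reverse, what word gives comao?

Letter i (0-indexed) is shifted by i+6, so successive shifts are 6, 7, 8, ….
Reversing it on comao: c−6=w, o−7=h, m−8=e, a−9=r, o−10=e.

where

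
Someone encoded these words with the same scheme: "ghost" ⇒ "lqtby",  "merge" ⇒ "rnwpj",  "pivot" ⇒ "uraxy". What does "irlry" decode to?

digit

Shifts by position in ghost: pos 0: g→l (+5), pos 1: h→q (+9), pos 2: o→t (+5), pos 3: s→b (+9) — repeating every 2. A repeating key of period 2 is used — shifts +5, +9 over and over.
Undoing it on irlry: i−5=d, r−9=i, l−5=g, r−9=i, y−5=t.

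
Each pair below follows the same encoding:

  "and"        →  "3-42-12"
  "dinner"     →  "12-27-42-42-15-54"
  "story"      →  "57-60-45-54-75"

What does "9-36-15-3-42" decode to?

clean

a(#1)→3 and n(#14)→42: differences scale by 3, so n = 3·pos + 0. With a=1..z=26, the number is 3·pos.
Decoding 9-36-15-3-42: 9→(9−0)÷3=3=c, 36→(36−0)÷3=12=l, 15→(15−0)÷3=5=e, 3→(3−0)÷3=1=a, 42→(42−0)÷3=14=n.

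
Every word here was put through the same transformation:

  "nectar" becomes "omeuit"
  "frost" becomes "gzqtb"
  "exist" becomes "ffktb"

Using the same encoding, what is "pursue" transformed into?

qcttcg

Shifts by position in nectar: pos 0: n→o (+1), pos 1: e→m (+8), pos 2: c→e (+2), pos 3: t→u (+1), pos 4: a→i (+8), pos 5: r→t (+2) — repeating every 3. A repeating key of period 3 is used — shifts +1, +8, +2 over and over.
Applying it to pursue: p+1=q, u+8=c, r+2=t, s+1=t, u+8=c, e+2=g.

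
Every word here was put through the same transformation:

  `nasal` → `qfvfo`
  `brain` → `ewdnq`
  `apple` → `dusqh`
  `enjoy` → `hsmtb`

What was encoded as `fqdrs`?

clamp

Shifts by position in nasal: pos 0: n→q (+3), pos 1: a→f (+5), pos 2: s→v (+3), pos 3: a→f (+5) — repeating every 2. The shifts repeat in a cycle of length 2: positions 0,1,… shift by +3, +5, then the pattern repeats.
Undoing it on fqdrs: f−3=c, q−5=l, d−3=a, r−5=m, s−3=p.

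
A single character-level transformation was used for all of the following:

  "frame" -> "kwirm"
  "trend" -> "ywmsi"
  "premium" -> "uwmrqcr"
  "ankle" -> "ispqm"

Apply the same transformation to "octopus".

The shift depends on letter class: consonant f→k is +5, but vowel a→i is +8. The rule splits by letter class: vowels +8, consonants +5.
For octopus: o(vowel)+8=w, c(cons)+5=h, t(cons)+5=y, o(vowel)+8=w, p(cons)+5=u, u(vowel)+8=c, s(cons)+5=x.

whywucx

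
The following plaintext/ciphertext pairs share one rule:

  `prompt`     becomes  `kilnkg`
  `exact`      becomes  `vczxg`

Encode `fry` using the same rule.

Each pair mirrors across the alphabet (p↔k, r↔i, o↔l): positions sum to 25. This is the alphabet-reversal cipher (Atbash): a becomes z, b becomes y, etc.
For fry: f↔u, r↔i, y↔b.

uib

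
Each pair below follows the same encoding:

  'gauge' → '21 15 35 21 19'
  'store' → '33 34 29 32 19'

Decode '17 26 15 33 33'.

The number is (letter's place in the alphabet, a=1) + 14.
Undoing it on 17 26 15 33 33: 17→(17−14)÷1=3=c, 26→(26−14)÷1=12=l, 15→(15−14)÷1=1=a, 33→(33−14)÷1=19=s, 33→(33−14)÷1=19=s.

class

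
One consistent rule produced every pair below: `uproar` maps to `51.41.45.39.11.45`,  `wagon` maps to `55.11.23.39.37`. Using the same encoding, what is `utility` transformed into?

51.49.27.33.27.49.59

u(#21)→51 and p(#16)→41: differences scale by 2, so n = 2·pos + 9. The formula is n = 2×(alphabet index, a=1) + 9.
On utility: u=21→51, t=20→49, i=9→27, l=12→33, i=9→27, t=20→49, y=25→59.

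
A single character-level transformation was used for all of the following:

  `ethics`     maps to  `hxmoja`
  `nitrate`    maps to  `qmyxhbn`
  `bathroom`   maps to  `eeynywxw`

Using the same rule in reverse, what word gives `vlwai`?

In ethics: e→h is +3, t→x is +4, h→m is +5, i→o is +6 — the shift increases by 1 each position. The shift increases by 1 at each position, starting from +3: 3, 4, 5, ….
Decoding vlwai: v−3=s, l−4=h, w−5=r, a−6=u, i−7=b.

shrub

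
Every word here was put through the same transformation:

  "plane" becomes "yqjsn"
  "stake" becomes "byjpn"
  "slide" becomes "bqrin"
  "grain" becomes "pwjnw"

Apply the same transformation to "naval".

It's a Vigenère-style cipher with numeric key [9,5]: position i shifts by key[i mod 2].
On naval: n+9=w, a+5=f, v+9=e, a+5=f, l+9=u.

wfefu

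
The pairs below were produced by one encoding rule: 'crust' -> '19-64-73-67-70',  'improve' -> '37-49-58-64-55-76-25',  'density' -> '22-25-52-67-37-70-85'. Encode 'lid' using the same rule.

46-37-22

Each letter becomes 3×(its alphabet position, a=1..z=26) + 10.
Applying it to lid: l=12→46, i=9→37, d=4→22.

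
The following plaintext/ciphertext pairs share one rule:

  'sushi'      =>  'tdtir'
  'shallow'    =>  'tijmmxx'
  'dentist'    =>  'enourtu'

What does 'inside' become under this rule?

The shift depends on letter class: consonant s→t is +1, but vowel u→d is +9. Two shifts are in play — +9 for a/e/i/o/u, +1 for every other letter.
Applying it to inside: i(vowel)+9=r, n(cons)+1=o, s(cons)+1=t, i(vowel)+9=r, d(cons)+1=e, e(vowel)+9=n.

rotren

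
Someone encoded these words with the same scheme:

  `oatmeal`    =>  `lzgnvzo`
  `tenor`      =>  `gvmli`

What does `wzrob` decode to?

Each letter is replaced by its mirror in the alphabet: a↔z, b↔y, c↔x, and so on (the Atbash cipher).
Undoing it on wzrob: w↔d, z↔a, r↔i, o↔l, b↔y.

daily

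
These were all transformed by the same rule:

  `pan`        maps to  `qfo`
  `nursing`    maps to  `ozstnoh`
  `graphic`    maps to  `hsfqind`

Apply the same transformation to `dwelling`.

exjmmnoh

Two shifts are in play — +5 for a/e/i/o/u, +1 for every other letter.
On dwelling: d(cons)+1=e, w(cons)+1=x, e(vowel)+5=j, l(cons)+1=m, l(cons)+1=m, i(vowel)+5=n, n(cons)+1=o, g(cons)+1=h.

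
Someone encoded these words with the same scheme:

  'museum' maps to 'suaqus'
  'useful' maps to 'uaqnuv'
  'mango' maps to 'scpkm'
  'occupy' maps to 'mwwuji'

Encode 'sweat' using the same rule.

m(12)→s(18) and u(20)→u(20) fit y≡23x+2 (mod 26); the inverse of 23 mod 26 is 17. This is an affine cipher: with a=0,…,z=25, each position x becomes (23x+2) mod 26.
On sweat: s(18)→23·18+2≡0=a; w(22)→23·22+2≡14=o; e(4)→23·4+2≡16=q; a(0)→23·0+2≡2=c; t(19)→23·19+2≡23=x (all mod 26).

aoqcx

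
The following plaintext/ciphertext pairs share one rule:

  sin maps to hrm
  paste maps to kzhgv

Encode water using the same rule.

dzgvi

Each pair mirrors across the alphabet (s↔h, i↔r, n↔m): positions sum to 25. Letters are reflected about the middle of the alphabet (position → 25−position): Atbash.
For water: w↔d, a↔z, t↔g, e↔v, r↔i.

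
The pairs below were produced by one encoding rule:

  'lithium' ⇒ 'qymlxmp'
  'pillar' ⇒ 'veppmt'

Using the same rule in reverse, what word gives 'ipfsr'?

noble

The output letters match the input read backwards, each shifted +4: lithium reversed is muihtil. The word is reversed, then every letter is shifted forward by 4.
Undoing it on ipfsr: shift back: i−4=e, p−4=l, f−4=b, s−4=o, r−4=n → elbon; then reverse → noble.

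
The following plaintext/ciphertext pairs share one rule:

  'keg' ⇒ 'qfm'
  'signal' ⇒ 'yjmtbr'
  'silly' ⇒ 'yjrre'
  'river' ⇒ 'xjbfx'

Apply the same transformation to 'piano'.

The shift depends on letter class: consonant k→q is +6, but vowel e→f is +1. The rule splits by letter class: vowels +1, consonants +6.
On piano: p(cons)+6=v, i(vowel)+1=j, a(vowel)+1=b, n(cons)+6=t, o(vowel)+1=p.

vjbtp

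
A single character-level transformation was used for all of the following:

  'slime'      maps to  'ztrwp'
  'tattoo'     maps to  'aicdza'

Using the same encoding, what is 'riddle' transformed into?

Letter i (0-indexed) is shifted by i+7, so successive shifts are 7, 8, 9, ….
Applying it to riddle: r+7=y, i+8=q, d+9=m, d+10=n, l+11=w, e+12=q.

yqmnwq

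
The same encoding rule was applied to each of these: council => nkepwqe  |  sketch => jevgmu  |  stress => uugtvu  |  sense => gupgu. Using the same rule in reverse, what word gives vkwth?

fruit

The output letters match the input read backwards, each shifted +2: council reversed is licnuoc. Read the word backwards and shift each letter +2.
Decoding vkwth: shift back: v−2=t, k−2=i, w−2=u, t−2=r, h−2=f → tiurf; then reverse → fruit.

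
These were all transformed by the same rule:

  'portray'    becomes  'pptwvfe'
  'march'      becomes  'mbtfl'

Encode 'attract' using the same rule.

Letter i (0-indexed) is shifted by i+0, so successive shifts are 0, 1, 2, ….
For attract: a+0=a, t+1=u, t+2=v, r+3=u, a+4=e, c+5=h, t+6=z.

auvuehz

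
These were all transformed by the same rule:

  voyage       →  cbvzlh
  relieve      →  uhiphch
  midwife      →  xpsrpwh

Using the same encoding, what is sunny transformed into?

v(21)→c(2) and o(14)→b(1) fit y≡15x+25 (mod 26); the inverse of 15 mod 26 is 7. Each letter's alphabet position (a=0..z=25) is mapped through 15·x+25 mod 26 — an affine cipher.
Applying it to sunny: s(18)→15·18+25≡9=j; u(20)→15·20+25≡13=n; n(13)→15·13+25≡12=m; n(13)→15·13+25≡12=m; y(24)→15·24+25≡21=v (all mod 26).

jnmmv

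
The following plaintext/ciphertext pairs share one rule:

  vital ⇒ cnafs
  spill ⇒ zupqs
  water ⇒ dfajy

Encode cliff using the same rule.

Shifts by position in vital: pos 0: v→c (+7), pos 1: i→n (+5), pos 2: t→a (+7), pos 3: a→f (+5) — repeating every 2. The shifts repeat in a cycle of length 2: positions 0,1,… shift by +7, +5, then the pattern repeats.
Applying it to cliff: c+7=j, l+5=q, i+7=p, f+5=k, f+7=m.

jqpkm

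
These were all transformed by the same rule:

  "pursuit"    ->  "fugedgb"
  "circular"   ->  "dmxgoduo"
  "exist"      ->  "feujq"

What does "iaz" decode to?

The output letters match the input read backwards, each shifted +12: pursuit reversed is tiusrup. The word is reversed, then every letter is shifted forward by 12.
Undoing it on iaz: shift back: i−12=w, a−12=o, z−12=n → won; then reverse → now.

now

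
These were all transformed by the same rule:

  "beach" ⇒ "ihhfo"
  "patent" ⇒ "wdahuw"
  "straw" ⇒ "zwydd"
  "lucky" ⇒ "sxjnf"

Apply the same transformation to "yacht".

Shifts by position in beach: pos 0: b→i (+7), pos 1: e→h (+3), pos 2: a→h (+7), pos 3: c→f (+3) — repeating every 2. A repeating key of period 2 is used — shifts +7, +3 over and over.
On yacht: y+7=f, a+3=d, c+7=j, h+3=k, t+7=a.

fdjka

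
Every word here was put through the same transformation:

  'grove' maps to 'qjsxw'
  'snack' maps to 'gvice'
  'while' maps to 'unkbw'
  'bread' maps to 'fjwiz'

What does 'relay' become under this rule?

jwbio

This is an affine cipher: with a=0,…,z=25, each position x becomes (23x+8) mod 26.
Applying it to relay: r(17)→23·17+8≡9=j; e(4)→23·4+8≡22=w; l(11)→23·11+8≡1=b; a(0)→23·0+8≡8=i; y(24)→23·24+8≡14=o (all mod 26).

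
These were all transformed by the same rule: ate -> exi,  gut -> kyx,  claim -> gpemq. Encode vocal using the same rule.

zsgep

Compare letters: a→e is +4, t→x is +4, e→i is +4 — a constant shift. It's a constant shift of +4 (ROT4).
Applying it to vocal: v+4=z, o+4=s, c+4=g, a+4=e, l+4=p.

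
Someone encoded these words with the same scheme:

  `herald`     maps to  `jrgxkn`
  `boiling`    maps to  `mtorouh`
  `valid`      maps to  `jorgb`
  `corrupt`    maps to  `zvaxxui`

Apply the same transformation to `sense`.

kytky

The output letters match the input read backwards, each shifted +6: herald reversed is dlareh. The word is reversed, then every letter is shifted forward by 6.
For sense: reverse → esnes; then shift: e+6=k, s+6=y, n+6=t, e+6=k, s+6=y.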